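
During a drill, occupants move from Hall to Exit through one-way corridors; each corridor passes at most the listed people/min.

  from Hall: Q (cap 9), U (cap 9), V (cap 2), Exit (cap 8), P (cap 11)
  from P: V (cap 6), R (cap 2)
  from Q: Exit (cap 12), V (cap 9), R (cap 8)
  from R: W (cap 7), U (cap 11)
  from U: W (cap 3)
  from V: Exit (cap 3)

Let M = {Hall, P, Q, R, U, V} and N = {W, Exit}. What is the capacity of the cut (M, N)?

33

Edges leaving {Hall, P, Q, R, U, V}: Hall→Exit (8), Q→Exit (12), R→W (7), U→W (3), V→Exit (3).
Cut capacity = 8 + 12 + 7 + 3 + 3 = 33.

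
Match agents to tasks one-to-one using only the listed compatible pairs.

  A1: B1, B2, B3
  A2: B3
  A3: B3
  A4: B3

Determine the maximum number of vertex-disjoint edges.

2

Unit-capacity flow: source→left, listed edges, right→sink; max matching = max flow.
Augmenting path A1→B1 (+1); matched 1.
Augmenting path A2→B3 (+1); matched 2.
No augmenting path remains; maximum matching = 2.
König certificate: {A1, B3} is a vertex cover of size 2 (every listed pair touches it), so no matching can be larger.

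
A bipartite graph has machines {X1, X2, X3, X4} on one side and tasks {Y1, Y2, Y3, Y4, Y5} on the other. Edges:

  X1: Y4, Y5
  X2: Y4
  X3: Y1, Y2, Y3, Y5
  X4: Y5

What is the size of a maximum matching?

3

Unit-capacity flow: source→left, listed edges, right→sink; max matching = max flow.
Augmenting path X1→Y4 (+1); matched 1.
Augmenting path X3→Y1 (+1); matched 2.
Augmenting path X4→Y5 (+1); matched 3.
No augmenting path remains; maximum matching = 3.
König certificate: {X3, Y4, Y5} is a vertex cover of size 3 (every listed pair touches it), so no matching can be larger.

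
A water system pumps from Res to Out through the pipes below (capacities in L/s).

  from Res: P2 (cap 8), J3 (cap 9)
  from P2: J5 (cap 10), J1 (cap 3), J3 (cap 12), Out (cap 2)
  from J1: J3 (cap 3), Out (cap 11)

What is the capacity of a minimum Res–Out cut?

5

Augment Res→P2→Out: bottleneck 2, flow now 2.
Augment Res→P2→J1→Out: bottleneck 3, flow now 5.
No augmenting path remains; maximum flow = 5.
By max-flow min-cut, the minimum cut capacity equals the max flow.
In the residual graph, reachable from Res: {Res, P2, J5, J3}.
Min-cut edges: P2→J1 (3), P2→Out (2); capacity 3 + 2 = 5.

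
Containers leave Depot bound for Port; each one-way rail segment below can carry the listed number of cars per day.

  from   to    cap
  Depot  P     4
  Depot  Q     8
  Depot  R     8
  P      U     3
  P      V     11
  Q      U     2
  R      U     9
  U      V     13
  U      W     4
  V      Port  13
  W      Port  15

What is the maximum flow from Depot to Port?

14

Augment Depot→P→V→Port: bottleneck 4, flow now 4.
Augment Depot→Q→U→V→Port: bottleneck 2, flow now 6.
Augment Depot→R→U→V→Port: bottleneck 7, flow now 13.
Augment Depot→R→U→W→Port: bottleneck 1, flow now 14.
No augmenting path remains; maximum flow = 14.
In the residual graph, reachable from Depot: {Depot, Q}.
Min-cut edges: Depot→P (4), Depot→R (8), Q→U (2); capacity 4 + 8 + 2 = 14.
This cut is saturated, so no flow can exceed 14.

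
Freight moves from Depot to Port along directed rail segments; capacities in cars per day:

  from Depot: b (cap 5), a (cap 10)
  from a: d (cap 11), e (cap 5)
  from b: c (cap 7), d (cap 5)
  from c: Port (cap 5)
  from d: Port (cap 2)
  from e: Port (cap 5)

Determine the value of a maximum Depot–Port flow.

Augment Depot→a→d→Port: bottleneck 2, flow now 2.
Augment Depot→a→e→Port: bottleneck 5, flow now 7.
Augment Depot→b→c→Port: bottleneck 5, flow now 12.
No augmenting path remains; maximum flow = 12.
In the residual graph, reachable from Depot: {Depot, a, d}.
Min-cut edges: Depot→b (5), a→e (5), d→Port (2); capacity 5 + 5 + 2 = 12.
This cut is saturated, so no flow can exceed 12.

12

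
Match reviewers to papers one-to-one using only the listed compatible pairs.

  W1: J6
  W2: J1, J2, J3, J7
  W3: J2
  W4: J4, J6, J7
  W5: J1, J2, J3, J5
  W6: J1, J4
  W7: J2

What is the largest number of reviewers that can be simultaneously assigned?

6

Unit-capacity flow: source→left, listed edges, right→sink; max matching = max flow.
Augmenting path W1→J6 (+1); matched 1.
Augmenting path W2→J1 (+1); matched 2.
Augmenting path W3→J2 (+1); matched 3.
Augmenting path W4→J4 (+1); matched 4.
Augmenting path W5→J3 (+1); matched 5.
Augmenting path W6→J1→W2→J7 (+1); matched 6.
No augmenting path remains; maximum matching = 6.
König certificate: {W1, W2, W4, W5, W6, J2} is a vertex cover of size 6 (every listed pair touches it), so no matching can be larger.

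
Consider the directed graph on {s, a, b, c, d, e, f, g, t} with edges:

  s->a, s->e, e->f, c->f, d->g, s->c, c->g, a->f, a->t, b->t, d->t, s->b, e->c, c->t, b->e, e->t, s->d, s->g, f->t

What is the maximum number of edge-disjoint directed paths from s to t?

Assign every edge capacity 1; by Menger, the answer equals the max flow.
Path s→a→t (+1); total 1.
Path s→b→t (+1); total 2.
Path s→c→t (+1); total 3.
Path s→d→t (+1); total 4.
Path s→e→t (+1); total 5.
No residual s→t path; max flow = 5.
Certifying cut of size 5: {s→a, s→b, s→c, s→d, s→e}.

5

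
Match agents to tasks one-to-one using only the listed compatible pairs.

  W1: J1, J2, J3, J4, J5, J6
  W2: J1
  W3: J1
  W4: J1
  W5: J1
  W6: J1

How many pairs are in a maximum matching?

Unit-capacity flow: source→left, listed edges, right→sink; max matching = max flow.
Augmenting path W1→J1 (+1); matched 1.
Augmenting path W2→J1→W1→J2 (+1); matched 2.
No augmenting path remains; maximum matching = 2.
König certificate: {W1, J1} is a vertex cover of size 2 (every listed pair touches it), so no matching can be larger.

2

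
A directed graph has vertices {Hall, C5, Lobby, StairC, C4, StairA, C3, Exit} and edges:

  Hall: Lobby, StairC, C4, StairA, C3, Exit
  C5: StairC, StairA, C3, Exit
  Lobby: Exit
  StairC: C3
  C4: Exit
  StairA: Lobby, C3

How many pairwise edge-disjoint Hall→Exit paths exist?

3

Assign every edge capacity 1; by Menger, the answer equals the max flow.
Path Hall→Exit (+1); total 1.
Path Hall→Lobby→Exit (+1); total 2.
Path Hall→C4→Exit (+1); total 3.
No residual Hall→Exit path; max flow = 3.
Certifying cut of size 3: {Hall→C4, Hall→Exit, Lobby→Exit}.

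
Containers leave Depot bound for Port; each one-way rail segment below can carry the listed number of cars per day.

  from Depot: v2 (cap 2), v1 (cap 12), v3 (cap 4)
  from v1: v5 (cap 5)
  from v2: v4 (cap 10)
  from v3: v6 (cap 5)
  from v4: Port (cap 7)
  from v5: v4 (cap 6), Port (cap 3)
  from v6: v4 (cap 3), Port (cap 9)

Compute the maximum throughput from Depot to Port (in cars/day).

11

Augment Depot→v1→v5→Port: bottleneck 3, flow now 3.
Augment Depot→v2→v4→Port: bottleneck 2, flow now 5.
Augment Depot→v3→v6→Port: bottleneck 4, flow now 9.
Augment Depot→v1→v5→v4→Port: bottleneck 2, flow now 11.
No augmenting path remains; maximum flow = 11.
In the residual graph, reachable from Depot: {Depot, v1}.
Min-cut edges: Depot→v2 (2), Depot→v3 (4), v1→v5 (5); capacity 2 + 4 + 5 = 11.
This cut is saturated, so no flow can exceed 11.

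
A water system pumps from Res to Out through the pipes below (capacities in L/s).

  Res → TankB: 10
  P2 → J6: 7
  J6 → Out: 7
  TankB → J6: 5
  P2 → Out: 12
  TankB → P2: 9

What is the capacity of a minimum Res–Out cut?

Augment Res→TankB→J6→Out: bottleneck 5, flow now 5.
Augment Res→TankB→P2→Out: bottleneck 5, flow now 10.
No augmenting path remains; maximum flow = 10.
By max-flow min-cut, the minimum cut capacity equals the max flow.
In the residual graph, reachable from Res: {Res}.
Min-cut edges: Res→TankB (10); capacity 10 = 10.

10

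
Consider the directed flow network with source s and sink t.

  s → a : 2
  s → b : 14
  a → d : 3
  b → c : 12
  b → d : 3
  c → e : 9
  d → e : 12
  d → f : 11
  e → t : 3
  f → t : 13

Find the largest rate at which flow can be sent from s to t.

Augment s→a→d→e→t: bottleneck 2, flow now 2.
Augment s→b→c→e→t: bottleneck 1, flow now 3.
Augment s→b→d→f→t: bottleneck 3, flow now 6.
Augment s→b→c→e→d→f→t: bottleneck 2, flow now 8. (uses reverse residual edge)
No augmenting path remains; maximum flow = 8.
In the residual graph, reachable from s: {s, b, c, e}.
Min-cut edges: s→a (2), b→d (3), e→t (3); capacity 2 + 3 + 3 = 8.
This cut is saturated, so no flow can exceed 8.

8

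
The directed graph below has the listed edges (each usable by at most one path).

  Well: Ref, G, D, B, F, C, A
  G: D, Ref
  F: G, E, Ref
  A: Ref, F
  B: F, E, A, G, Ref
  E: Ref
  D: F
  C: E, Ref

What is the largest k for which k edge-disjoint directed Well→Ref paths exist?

7

Assign every edge capacity 1; by Menger, the answer equals the max flow.
Path Well→Ref (+1); total 1.
Path Well→A→Ref (+1); total 2.
Path Well→B→Ref (+1); total 3.
Path Well→C→Ref (+1); total 4.
Path Well→F→Ref (+1); total 5.
Path Well→G→Ref (+1); total 6.
Path Well→D→F→E→Ref (+1); total 7.
No residual Well→Ref path; max flow = 7.
Certifying cut of size 7: {Well→A, Well→B, Well→C, Well→D, Well→F, Well→G, Well→Ref}.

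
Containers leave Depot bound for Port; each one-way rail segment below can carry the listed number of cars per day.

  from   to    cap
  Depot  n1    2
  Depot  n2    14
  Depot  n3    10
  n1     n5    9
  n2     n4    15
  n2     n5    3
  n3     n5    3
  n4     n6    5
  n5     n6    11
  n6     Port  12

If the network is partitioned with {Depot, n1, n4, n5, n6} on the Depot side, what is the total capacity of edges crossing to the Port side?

Edges leaving {Depot, n1, n4, n5, n6}: Depot→n2 (14), Depot→n3 (10), n6→Port (12).
Cut capacity = 14 + 10 + 12 = 36.

36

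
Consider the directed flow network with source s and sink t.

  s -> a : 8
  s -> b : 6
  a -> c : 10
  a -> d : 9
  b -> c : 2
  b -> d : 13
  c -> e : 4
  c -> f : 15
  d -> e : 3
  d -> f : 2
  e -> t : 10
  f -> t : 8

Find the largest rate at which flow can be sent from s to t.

Augment s→a→c→e→t: bottleneck 4, flow now 4.
Augment s→a→c→f→t: bottleneck 4, flow now 8.
Augment s→b→c→f→t: bottleneck 2, flow now 10.
Augment s→b→d→e→t: bottleneck 3, flow now 13.
Augment s→b→d→f→t: bottleneck 1, flow now 14.
No augmenting path remains; maximum flow = 14.
In the residual graph, reachable from s: {s}.
Min-cut edges: s→a (8), s→b (6); capacity 8 + 6 = 14.
This cut is saturated, so no flow can exceed 14.

14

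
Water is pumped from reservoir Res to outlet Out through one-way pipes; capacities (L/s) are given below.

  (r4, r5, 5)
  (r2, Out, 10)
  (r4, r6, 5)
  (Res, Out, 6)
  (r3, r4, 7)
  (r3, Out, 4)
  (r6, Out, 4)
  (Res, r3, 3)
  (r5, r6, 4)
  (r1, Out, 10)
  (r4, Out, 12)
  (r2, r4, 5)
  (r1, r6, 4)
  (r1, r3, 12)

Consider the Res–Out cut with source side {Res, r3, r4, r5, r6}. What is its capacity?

Edges leaving {Res, r3, r4, r5, r6}: Res→Out (6), r3→Out (4), r4→Out (12), r6→Out (4).
Cut capacity = 6 + 4 + 12 + 4 = 26.

26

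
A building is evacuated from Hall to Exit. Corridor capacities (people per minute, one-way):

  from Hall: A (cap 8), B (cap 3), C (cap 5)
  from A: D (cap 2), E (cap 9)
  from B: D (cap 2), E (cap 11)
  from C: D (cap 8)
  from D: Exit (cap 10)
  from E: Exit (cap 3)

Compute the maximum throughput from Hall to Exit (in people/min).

12

Augment Hall→A→D→Exit: bottleneck 2, flow now 2.
Augment Hall→A→E→Exit: bottleneck 3, flow now 5.
Augment Hall→B→D→Exit: bottleneck 2, flow now 7.
Augment Hall→C→D→Exit: bottleneck 5, flow now 12.
No augmenting path remains; maximum flow = 12.
In the residual graph, reachable from Hall: {Hall, A, B, E}.
Min-cut edges: Hall→C (5), A→D (2), B→D (2), E→Exit (3); capacity 5 + 2 + 2 + 3 = 12.
This cut is saturated, so no flow can exceed 12.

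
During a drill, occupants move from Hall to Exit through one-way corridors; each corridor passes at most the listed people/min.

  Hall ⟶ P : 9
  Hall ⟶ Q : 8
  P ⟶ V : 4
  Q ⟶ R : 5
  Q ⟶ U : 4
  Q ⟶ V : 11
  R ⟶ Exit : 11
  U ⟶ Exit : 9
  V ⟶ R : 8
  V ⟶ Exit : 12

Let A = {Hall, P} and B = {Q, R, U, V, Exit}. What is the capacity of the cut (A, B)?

12

Edges leaving {Hall, P}: Hall→Q (8), P→V (4).
Cut capacity = 8 + 4 = 12.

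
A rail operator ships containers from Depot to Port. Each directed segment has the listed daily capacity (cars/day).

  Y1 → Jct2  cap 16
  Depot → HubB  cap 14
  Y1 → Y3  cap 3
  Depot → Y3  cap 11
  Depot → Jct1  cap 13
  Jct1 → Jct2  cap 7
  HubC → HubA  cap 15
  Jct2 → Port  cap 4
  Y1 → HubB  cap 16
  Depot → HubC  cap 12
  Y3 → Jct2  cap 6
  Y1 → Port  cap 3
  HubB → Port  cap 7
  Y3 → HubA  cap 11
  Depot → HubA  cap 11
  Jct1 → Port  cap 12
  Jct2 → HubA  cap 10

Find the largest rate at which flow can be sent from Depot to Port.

Augment Depot→Jct1→Port: bottleneck 12, flow now 12.
Augment Depot→HubB→Port: bottleneck 7, flow now 19.
Augment Depot→Jct1→Jct2→Port: bottleneck 1, flow now 20.
Augment Depot→Y3→Jct2→Port: bottleneck 3, flow now 23.
No augmenting path remains; maximum flow = 23.
In the residual graph, reachable from Depot: {Depot, Jct1, HubC, Y3, Jct2, HubB, HubA}.
Min-cut edges: Jct1→Port (12), Jct2→Port (4), HubB→Port (7); capacity 12 + 4 + 7 = 23.
This cut is saturated, so no flow can exceed 23.

23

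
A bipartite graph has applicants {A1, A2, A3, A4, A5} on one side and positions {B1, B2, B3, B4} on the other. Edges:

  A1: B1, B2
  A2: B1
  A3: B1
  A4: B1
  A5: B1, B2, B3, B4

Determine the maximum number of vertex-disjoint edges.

3

Unit-capacity flow: source→left, listed edges, right→sink; max matching = max flow.
Augmenting path A1→B1 (+1); matched 1.
Augmenting path A5→B2 (+1); matched 2.
Augmenting path A2→B1→A1→B2→A5→B3 (+1); matched 3.
No augmenting path remains; maximum matching = 3.
König certificate: {A1, A5, B1} is a vertex cover of size 3 (every listed pair touches it), so no matching can be larger.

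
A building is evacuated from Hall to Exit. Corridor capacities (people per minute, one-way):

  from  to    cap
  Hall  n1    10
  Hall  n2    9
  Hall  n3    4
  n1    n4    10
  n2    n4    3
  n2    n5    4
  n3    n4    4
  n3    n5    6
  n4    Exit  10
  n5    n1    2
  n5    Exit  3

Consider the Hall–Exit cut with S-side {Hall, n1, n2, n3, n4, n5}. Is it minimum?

Given cut capacity: 10 + 3 = 13.
Augment Hall→n1→n4→Exit: bottleneck 10, flow now 10.
Augment Hall→n2→n5→Exit: bottleneck 3, flow now 13.
No augmenting path remains; maximum flow = 13.
Cut capacity 13 equals the max flow, so it is a minimum cut.

Yes — it is a minimum cut (capacity 13).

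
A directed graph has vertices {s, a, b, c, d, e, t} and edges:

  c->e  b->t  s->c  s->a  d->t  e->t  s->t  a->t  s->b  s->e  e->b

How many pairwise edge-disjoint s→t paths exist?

Assign every edge capacity 1; by Menger, the answer equals the max flow.
Path s→t (+1); total 1.
Path s→a→t (+1); total 2.
Path s→b→t (+1); total 3.
Path s→e→t (+1); total 4.
No residual s→t path; max flow = 4.
Certifying cut of size 4: {b→t, e→t, s→a, s→t}.

4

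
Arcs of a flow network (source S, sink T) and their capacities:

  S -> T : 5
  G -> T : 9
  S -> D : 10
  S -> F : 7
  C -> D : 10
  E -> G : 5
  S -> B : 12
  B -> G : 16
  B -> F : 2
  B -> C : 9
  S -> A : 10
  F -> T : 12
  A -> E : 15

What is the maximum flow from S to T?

Augment S→T: bottleneck 5, flow now 5.
Augment S→F→T: bottleneck 7, flow now 12.
Augment S→B→F→T: bottleneck 2, flow now 14.
Augment S→B→G→T: bottleneck 9, flow now 23.
No augmenting path remains; maximum flow = 23.
In the residual graph, reachable from S: {S, A, B, C, D, E, G}.
Min-cut edges: S→F (7), S→T (5), B→F (2), G→T (9); capacity 7 + 5 + 2 + 9 = 23.
This cut is saturated, so no flow can exceed 23.

23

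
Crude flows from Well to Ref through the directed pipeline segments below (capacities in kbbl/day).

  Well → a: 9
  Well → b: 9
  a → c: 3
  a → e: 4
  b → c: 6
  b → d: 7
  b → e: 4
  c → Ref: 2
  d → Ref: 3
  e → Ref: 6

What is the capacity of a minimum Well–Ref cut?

Augment Well→a→c→Ref: bottleneck 2, flow now 2.
Augment Well→a→e→Ref: bottleneck 4, flow now 6.
Augment Well→b→d→Ref: bottleneck 3, flow now 9.
Augment Well→b→e→Ref: bottleneck 2, flow now 11.
No augmenting path remains; maximum flow = 11.
By max-flow min-cut, the minimum cut capacity equals the max flow.
In the residual graph, reachable from Well: {Well, a, b, c, d, e}.
Min-cut edges: c→Ref (2), d→Ref (3), e→Ref (6); capacity 2 + 3 + 6 = 11.

11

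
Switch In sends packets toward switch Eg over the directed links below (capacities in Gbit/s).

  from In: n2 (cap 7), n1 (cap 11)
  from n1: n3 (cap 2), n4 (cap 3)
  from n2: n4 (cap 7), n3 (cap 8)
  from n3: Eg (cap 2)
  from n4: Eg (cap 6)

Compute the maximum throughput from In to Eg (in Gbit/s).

8

Augment In→n1→n3→Eg: bottleneck 2, flow now 2.
Augment In→n1→n4→Eg: bottleneck 3, flow now 5.
Augment In→n2→n4→Eg: bottleneck 3, flow now 8.
No augmenting path remains; maximum flow = 8.
In the residual graph, reachable from In: {In, n1, n2, n3, n4}.
Min-cut edges: n3→Eg (2), n4→Eg (6); capacity 2 + 6 = 8.
This cut is saturated, so no flow can exceed 8.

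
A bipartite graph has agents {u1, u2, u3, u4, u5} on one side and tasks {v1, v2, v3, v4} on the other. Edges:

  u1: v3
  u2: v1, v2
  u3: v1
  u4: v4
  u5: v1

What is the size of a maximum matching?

Unit-capacity flow: source→left, listed edges, right→sink; max matching = max flow.
Augmenting path u1→v3 (+1); matched 1.
Augmenting path u2→v1 (+1); matched 2.
Augmenting path u4→v4 (+1); matched 3.
Augmenting path u3→v1→u2→v2 (+1); matched 4.
No augmenting path remains; maximum matching = 4.
König certificate: {u1, u2, u4, v1} is a vertex cover of size 4 (every listed pair touches it), so no matching can be larger.

4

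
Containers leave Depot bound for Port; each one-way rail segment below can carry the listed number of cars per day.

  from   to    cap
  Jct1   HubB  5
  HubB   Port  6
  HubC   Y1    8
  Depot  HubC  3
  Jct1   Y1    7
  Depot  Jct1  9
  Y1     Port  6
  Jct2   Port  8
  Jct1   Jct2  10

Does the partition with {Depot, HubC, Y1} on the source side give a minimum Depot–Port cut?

No — its capacity is 15, but the minimum cut has capacity 12.

Given cut capacity: 9 + 6 = 15.
Augment Depot→Jct1→HubB→Port: bottleneck 5, flow now 5.
Augment Depot→Jct1→Jct2→Port: bottleneck 4, flow now 9.
Augment Depot→HubC→Y1→Port: bottleneck 3, flow now 12.
No augmenting path remains; maximum flow = 12.
In the residual graph, reachable from Depot: {Depot}.
Min-cut edges: Depot→Jct1 (9), Depot→HubC (3); capacity 9 + 3 = 12.
Cut capacity 15 exceeds the max flow 12, so it is not minimum.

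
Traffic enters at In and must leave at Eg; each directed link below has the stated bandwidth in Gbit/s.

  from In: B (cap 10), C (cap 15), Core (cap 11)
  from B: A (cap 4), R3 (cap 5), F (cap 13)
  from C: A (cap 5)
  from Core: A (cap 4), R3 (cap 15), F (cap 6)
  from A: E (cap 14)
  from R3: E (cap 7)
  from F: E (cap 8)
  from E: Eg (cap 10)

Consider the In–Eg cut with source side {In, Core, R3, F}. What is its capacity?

44

Edges leaving {In, Core, R3, F}: In→B (10), In→C (15), Core→A (4), R3→E (7), F→E (8).
Cut capacity = 10 + 15 + 4 + 7 + 8 = 44.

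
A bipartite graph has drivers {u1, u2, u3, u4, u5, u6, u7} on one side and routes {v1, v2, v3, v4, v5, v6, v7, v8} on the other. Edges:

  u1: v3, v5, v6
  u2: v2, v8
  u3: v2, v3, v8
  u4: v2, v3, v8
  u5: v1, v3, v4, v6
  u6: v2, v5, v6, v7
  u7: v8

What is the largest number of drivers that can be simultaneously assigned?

Unit-capacity flow: source→left, listed edges, right→sink; max matching = max flow.
Augmenting path u1→v3 (+1); matched 1.
Augmenting path u2→v2 (+1); matched 2.
Augmenting path u3→v8 (+1); matched 3.
Augmenting path u5→v1 (+1); matched 4.
Augmenting path u6→v5 (+1); matched 5.
Augmenting path u4→v3→u1→v6 (+1); matched 6.
No augmenting path remains; maximum matching = 6.
König certificate: {u1, u5, u6, v2, v3, v8} is a vertex cover of size 6 (every listed pair touches it), so no matching can be larger.

6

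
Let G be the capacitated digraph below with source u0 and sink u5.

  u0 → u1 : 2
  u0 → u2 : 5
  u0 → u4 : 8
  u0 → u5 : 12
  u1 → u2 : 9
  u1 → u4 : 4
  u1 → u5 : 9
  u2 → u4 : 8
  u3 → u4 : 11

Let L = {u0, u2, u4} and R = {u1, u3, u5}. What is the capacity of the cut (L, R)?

14

Edges leaving {u0, u2, u4}: u0→u1 (2), u0→u5 (12).
Cut capacity = 2 + 12 = 14.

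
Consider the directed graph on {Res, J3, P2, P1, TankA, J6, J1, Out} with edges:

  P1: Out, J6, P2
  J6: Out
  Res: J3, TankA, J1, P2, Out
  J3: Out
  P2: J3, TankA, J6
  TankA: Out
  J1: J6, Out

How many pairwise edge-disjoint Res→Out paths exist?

Assign every edge capacity 1; by Menger, the answer equals the max flow.
Path Res→Out (+1); total 1.
Path Res→J3→Out (+1); total 2.
Path Res→TankA→Out (+1); total 3.
Path Res→J1→Out (+1); total 4.
Path Res→P2→J6→Out (+1); total 5.
No residual Res→Out path; max flow = 5.
Certifying cut of size 5: {Res→J1, Res→J3, Res→Out, Res→P2, Res→TankA}.

5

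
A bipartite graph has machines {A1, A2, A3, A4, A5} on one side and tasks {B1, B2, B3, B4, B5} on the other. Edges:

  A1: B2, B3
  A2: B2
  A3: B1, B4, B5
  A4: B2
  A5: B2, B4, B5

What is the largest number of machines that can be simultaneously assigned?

Unit-capacity flow: source→left, listed edges, right→sink; max matching = max flow.
Augmenting path A1→B2 (+1); matched 1.
Augmenting path A3→B1 (+1); matched 2.
Augmenting path A5→B4 (+1); matched 3.
Augmenting path A2→B2→A1→B3 (+1); matched 4.
No augmenting path remains; maximum matching = 4.
König certificate: {A1, A3, A5, B2} is a vertex cover of size 4 (every listed pair touches it), so no matching can be larger.

4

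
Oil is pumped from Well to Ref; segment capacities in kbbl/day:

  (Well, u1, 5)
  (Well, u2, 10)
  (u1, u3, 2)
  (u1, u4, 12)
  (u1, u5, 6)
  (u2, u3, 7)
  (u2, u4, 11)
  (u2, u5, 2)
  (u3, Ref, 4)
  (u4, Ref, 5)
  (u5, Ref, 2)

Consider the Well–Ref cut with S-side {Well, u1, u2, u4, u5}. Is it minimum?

No — its capacity is 16, but the minimum cut has capacity 11.

Given cut capacity: 2 + 7 + 5 + 2 = 16.
Augment Well→u1→u3→Ref: bottleneck 2, flow now 2.
Augment Well→u1→u4→Ref: bottleneck 3, flow now 5.
Augment Well→u2→u3→Ref: bottleneck 2, flow now 7.
Augment Well→u2→u4→Ref: bottleneck 2, flow now 9.
Augment Well→u2→u5→Ref: bottleneck 2, flow now 11.
No augmenting path remains; maximum flow = 11.
In the residual graph, reachable from Well: {Well, u1, u2, u3, u4, u5}.
Min-cut edges: u3→Ref (4), u4→Ref (5), u5→Ref (2); capacity 4 + 5 + 2 = 11.
Cut capacity 16 exceeds the max flow 11, so it is not minimum.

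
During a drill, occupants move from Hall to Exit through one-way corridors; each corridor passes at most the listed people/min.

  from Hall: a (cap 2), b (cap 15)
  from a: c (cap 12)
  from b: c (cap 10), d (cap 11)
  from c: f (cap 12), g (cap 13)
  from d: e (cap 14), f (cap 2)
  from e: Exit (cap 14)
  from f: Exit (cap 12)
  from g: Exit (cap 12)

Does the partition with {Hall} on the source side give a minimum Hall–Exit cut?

Given cut capacity: 2 + 15 = 17.
Augment Hall→a→c→f→Exit: bottleneck 2, flow now 2.
Augment Hall→b→c→f→Exit: bottleneck 10, flow now 12.
Augment Hall→b→d→e→Exit: bottleneck 5, flow now 17.
No augmenting path remains; maximum flow = 17.
Cut capacity 17 equals the max flow, so it is a minimum cut.

Yes — it is a minimum cut (capacity 17).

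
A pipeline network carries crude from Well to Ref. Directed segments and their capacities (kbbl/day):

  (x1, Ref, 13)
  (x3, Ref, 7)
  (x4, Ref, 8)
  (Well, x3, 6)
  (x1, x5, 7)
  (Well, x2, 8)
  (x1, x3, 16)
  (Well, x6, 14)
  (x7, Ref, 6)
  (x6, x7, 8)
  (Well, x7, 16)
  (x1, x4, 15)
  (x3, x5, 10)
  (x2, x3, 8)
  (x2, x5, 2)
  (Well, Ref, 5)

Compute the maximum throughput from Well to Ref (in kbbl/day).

18

Augment Well→Ref: bottleneck 5, flow now 5.
Augment Well→x3→Ref: bottleneck 6, flow now 11.
Augment Well→x7→Ref: bottleneck 6, flow now 17.
Augment Well→x2→x3→Ref: bottleneck 1, flow now 18.
No augmenting path remains; maximum flow = 18.
In the residual graph, reachable from Well: {Well, x2, x3, x5, x6, x7}.
Min-cut edges: Well→Ref (5), x3→Ref (7), x7→Ref (6); capacity 5 + 7 + 6 = 18.
This cut is saturated, so no flow can exceed 18.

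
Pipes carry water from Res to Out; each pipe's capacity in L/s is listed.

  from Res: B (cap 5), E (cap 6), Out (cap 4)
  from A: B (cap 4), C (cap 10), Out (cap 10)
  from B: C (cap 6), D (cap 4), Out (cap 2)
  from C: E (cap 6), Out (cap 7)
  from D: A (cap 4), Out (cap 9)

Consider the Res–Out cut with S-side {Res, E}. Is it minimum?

Yes — it is a minimum cut (capacity 9).

Given cut capacity: 5 + 4 = 9.
Augment Res→Out: bottleneck 4, flow now 4.
Augment Res→B→Out: bottleneck 2, flow now 6.
Augment Res→B→C→Out: bottleneck 3, flow now 9.
No augmenting path remains; maximum flow = 9.
Cut capacity 9 equals the max flow, so it is a minimum cut.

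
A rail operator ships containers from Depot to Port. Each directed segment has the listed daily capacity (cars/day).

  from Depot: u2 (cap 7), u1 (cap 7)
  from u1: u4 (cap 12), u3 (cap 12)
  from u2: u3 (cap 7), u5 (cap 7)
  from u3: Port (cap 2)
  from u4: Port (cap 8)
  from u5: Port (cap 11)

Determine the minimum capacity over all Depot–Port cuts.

14

Augment Depot→u1→u3→Port: bottleneck 2, flow now 2.
Augment Depot→u1→u4→Port: bottleneck 5, flow now 7.
Augment Depot→u2→u5→Port: bottleneck 7, flow now 14.
No augmenting path remains; maximum flow = 14.
By max-flow min-cut, the minimum cut capacity equals the max flow.
In the residual graph, reachable from Depot: {Depot}.
Min-cut edges: Depot→u1 (7), Depot→u2 (7); capacity 7 + 7 = 14.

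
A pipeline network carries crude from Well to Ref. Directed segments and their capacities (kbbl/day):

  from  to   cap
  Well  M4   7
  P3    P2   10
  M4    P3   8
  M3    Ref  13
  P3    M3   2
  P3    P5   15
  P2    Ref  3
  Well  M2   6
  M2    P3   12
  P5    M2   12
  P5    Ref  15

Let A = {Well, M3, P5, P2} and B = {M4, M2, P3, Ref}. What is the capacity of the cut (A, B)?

Edges leaving {Well, M3, P5, P2}: Well→M4 (7), Well→M2 (6), M3→Ref (13), P5→M2 (12), P5→Ref (15), P2→Ref (3).
Cut capacity = 7 + 6 + 13 + 12 + 15 + 3 = 56.

56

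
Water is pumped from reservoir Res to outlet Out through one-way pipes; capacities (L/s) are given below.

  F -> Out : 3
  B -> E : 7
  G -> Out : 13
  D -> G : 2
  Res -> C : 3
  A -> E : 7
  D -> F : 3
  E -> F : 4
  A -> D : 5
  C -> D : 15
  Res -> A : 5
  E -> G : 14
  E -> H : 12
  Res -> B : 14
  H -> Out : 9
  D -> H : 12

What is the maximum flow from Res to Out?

Augment Res→A→D→F→Out: bottleneck 3, flow now 3.
Augment Res→A→D→G→Out: bottleneck 2, flow now 5.
Augment Res→B→E→G→Out: bottleneck 7, flow now 12.
Augment Res→C→D→H→Out: bottleneck 3, flow now 15.
No augmenting path remains; maximum flow = 15.
In the residual graph, reachable from Res: {Res, B}.
Min-cut edges: Res→A (5), Res→C (3), B→E (7); capacity 5 + 3 + 7 = 15.
This cut is saturated, so no flow can exceed 15.

15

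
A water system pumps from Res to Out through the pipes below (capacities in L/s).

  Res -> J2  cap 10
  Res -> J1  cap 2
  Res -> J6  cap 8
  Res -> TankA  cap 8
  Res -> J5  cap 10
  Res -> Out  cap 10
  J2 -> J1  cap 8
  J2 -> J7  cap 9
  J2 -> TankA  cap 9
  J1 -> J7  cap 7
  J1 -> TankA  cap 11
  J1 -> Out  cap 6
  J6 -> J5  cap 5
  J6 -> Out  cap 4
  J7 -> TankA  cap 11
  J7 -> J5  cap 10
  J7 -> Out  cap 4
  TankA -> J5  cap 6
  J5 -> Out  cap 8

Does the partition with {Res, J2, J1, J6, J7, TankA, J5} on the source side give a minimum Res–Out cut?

Given cut capacity: 10 + 6 + 4 + 4 + 8 = 32.
Augment Res→Out: bottleneck 10, flow now 10.
Augment Res→J1→Out: bottleneck 2, flow now 12.
Augment Res→J6→Out: bottleneck 4, flow now 16.
Augment Res→J5→Out: bottleneck 8, flow now 24.
Augment Res→J2→J1→Out: bottleneck 4, flow now 28.
Augment Res→J2→J7→Out: bottleneck 4, flow now 32.
No augmenting path remains; maximum flow = 32.
Cut capacity 32 equals the max flow, so it is a minimum cut.

Yes — it is a minimum cut (capacity 32).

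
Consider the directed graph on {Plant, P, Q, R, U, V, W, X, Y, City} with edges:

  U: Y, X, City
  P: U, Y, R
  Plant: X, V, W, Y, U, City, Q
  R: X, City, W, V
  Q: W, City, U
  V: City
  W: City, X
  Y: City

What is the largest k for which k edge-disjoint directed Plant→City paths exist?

6

Assign every edge capacity 1; by Menger, the answer equals the max flow.
Path Plant→City (+1); total 1.
Path Plant→Q→City (+1); total 2.
Path Plant→U→City (+1); total 3.
Path Plant→V→City (+1); total 4.
Path Plant→W→City (+1); total 5.
Path Plant→Y→City (+1); total 6.
No residual Plant→City path; max flow = 6.
Certifying cut of size 6: {Plant→City, Plant→Q, Plant→U, Plant→V, Plant→W, Plant→Y}.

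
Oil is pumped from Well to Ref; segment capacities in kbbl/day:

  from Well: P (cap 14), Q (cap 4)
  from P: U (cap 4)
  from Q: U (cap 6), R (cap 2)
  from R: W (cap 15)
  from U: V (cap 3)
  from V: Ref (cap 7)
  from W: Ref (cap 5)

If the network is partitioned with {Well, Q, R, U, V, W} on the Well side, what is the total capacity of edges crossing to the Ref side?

26

Edges leaving {Well, Q, R, U, V, W}: Well→P (14), V→Ref (7), W→Ref (5).
Cut capacity = 14 + 7 + 5 = 26.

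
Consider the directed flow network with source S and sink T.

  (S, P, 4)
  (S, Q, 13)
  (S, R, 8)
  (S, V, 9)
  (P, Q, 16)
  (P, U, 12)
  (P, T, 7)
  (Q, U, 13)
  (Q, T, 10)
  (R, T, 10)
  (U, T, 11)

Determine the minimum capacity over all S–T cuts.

Augment S→P→T: bottleneck 4, flow now 4.
Augment S→Q→T: bottleneck 10, flow now 14.
Augment S→R→T: bottleneck 8, flow now 22.
Augment S→Q→U→T: bottleneck 3, flow now 25.
No augmenting path remains; maximum flow = 25.
By max-flow min-cut, the minimum cut capacity equals the max flow.
In the residual graph, reachable from S: {S, V}.
Min-cut edges: S→P (4), S→Q (13), S→R (8); capacity 4 + 13 + 8 = 25.

25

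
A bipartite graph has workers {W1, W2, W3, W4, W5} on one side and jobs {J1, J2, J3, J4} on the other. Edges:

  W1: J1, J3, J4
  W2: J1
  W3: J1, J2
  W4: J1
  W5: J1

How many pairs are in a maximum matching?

3

Unit-capacity flow: source→left, listed edges, right→sink; max matching = max flow.
Augmenting path W1→J1 (+1); matched 1.
Augmenting path W3→J2 (+1); matched 2.
Augmenting path W2→J1→W1→J3 (+1); matched 3.
No augmenting path remains; maximum matching = 3.
König certificate: {W1, W3, J1} is a vertex cover of size 3 (every listed pair touches it), so no matching can be larger.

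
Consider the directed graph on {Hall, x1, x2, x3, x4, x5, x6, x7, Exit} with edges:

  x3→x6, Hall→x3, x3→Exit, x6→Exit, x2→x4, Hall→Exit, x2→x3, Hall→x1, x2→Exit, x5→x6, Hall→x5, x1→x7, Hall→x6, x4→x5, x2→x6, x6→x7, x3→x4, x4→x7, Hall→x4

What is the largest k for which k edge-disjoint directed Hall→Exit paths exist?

3

Assign every edge capacity 1; by Menger, the answer equals the max flow.
Path Hall→Exit (+1); total 1.
Path Hall→x3→Exit (+1); total 2.
Path Hall→x6→Exit (+1); total 3.
No residual Hall→Exit path; max flow = 3.
Certifying cut of size 3: {Hall→Exit, Hall→x3, x6→Exit}.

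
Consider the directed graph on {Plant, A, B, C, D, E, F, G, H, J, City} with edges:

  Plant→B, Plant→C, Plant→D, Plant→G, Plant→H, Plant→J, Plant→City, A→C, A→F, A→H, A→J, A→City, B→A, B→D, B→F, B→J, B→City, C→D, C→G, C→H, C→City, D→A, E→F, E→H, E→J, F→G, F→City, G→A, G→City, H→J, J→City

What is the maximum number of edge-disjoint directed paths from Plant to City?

Assign every edge capacity 1; by Menger, the answer equals the max flow.
Path Plant→City (+1); total 1.
Path Plant→B→City (+1); total 2.
Path Plant→C→City (+1); total 3.
Path Plant→G→City (+1); total 4.
Path Plant→J→City (+1); total 5.
Path Plant→D→A→City (+1); total 6.
No residual Plant→City path; max flow = 6.
Certifying cut of size 6: {J→City, Plant→B, Plant→C, Plant→City, Plant→D, Plant→G}.

6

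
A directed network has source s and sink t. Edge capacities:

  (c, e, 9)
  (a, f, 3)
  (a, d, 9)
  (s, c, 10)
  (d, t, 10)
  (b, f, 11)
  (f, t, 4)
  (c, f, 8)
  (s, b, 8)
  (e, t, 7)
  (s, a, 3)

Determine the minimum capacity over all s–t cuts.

Augment s→a→d→t: bottleneck 3, flow now 3.
Augment s→b→f→t: bottleneck 4, flow now 7.
Augment s→c→e→t: bottleneck 7, flow now 14.
No augmenting path remains; maximum flow = 14.
By max-flow min-cut, the minimum cut capacity equals the max flow.
In the residual graph, reachable from s: {s, b, c, e, f}.
Min-cut edges: s→a (3), e→t (7), f→t (4); capacity 3 + 7 + 4 = 14.

14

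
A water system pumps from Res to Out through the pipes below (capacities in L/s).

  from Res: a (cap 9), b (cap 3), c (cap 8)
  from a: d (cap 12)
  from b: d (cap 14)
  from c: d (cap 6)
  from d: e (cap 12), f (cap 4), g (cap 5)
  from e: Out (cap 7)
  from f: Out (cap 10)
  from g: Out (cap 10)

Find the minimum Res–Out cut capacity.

Augment Res→a→d→e→Out: bottleneck 7, flow now 7.
Augment Res→a→d→f→Out: bottleneck 2, flow now 9.
Augment Res→b→d→f→Out: bottleneck 2, flow now 11.
Augment Res→b→d→g→Out: bottleneck 1, flow now 12.
Augment Res→c→d→g→Out: bottleneck 4, flow now 16.
No augmenting path remains; maximum flow = 16.
By max-flow min-cut, the minimum cut capacity equals the max flow.
In the residual graph, reachable from Res: {Res, a, b, c, d, e}.
Min-cut edges: d→f (4), d→g (5), e→Out (7); capacity 4 + 5 + 7 = 16.

16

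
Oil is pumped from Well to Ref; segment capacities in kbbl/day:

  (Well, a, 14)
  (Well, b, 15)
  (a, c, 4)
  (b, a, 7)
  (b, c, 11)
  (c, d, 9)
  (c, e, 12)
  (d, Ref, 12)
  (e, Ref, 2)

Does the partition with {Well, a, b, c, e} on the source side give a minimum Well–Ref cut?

Given cut capacity: 9 + 2 = 11.
Augment Well→a→c→d→Ref: bottleneck 4, flow now 4.
Augment Well→b→c→d→Ref: bottleneck 5, flow now 9.
Augment Well→b→c→e→Ref: bottleneck 2, flow now 11.
No augmenting path remains; maximum flow = 11.
Cut capacity 11 equals the max flow, so it is a minimum cut.

Yes — it is a minimum cut (capacity 11).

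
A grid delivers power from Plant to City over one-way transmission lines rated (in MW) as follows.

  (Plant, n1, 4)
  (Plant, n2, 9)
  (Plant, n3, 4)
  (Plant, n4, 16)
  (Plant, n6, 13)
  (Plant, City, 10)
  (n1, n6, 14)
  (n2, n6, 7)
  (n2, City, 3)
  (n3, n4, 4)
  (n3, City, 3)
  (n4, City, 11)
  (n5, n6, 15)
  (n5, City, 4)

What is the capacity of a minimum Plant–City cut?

Augment Plant→City: bottleneck 10, flow now 10.
Augment Plant→n2→City: bottleneck 3, flow now 13.
Augment Plant→n3→City: bottleneck 3, flow now 16.
Augment Plant→n4→City: bottleneck 11, flow now 27.
No augmenting path remains; maximum flow = 27.
By max-flow min-cut, the minimum cut capacity equals the max flow.
In the residual graph, reachable from Plant: {Plant, n1, n2, n3, n4, n6}.
Min-cut edges: Plant→City (10), n2→City (3), n3→City (3), n4→City (11); capacity 10 + 3 + 3 + 11 = 27.

27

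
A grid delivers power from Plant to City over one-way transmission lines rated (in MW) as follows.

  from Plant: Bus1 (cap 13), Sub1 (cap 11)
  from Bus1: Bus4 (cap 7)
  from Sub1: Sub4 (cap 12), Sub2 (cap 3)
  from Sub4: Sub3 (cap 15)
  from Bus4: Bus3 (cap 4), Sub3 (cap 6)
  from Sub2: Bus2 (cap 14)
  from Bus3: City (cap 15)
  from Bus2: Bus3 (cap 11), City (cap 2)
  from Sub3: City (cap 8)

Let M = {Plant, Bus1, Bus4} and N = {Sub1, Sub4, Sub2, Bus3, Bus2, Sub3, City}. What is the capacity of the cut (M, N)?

21

Edges leaving {Plant, Bus1, Bus4}: Plant→Sub1 (11), Bus4→Bus3 (4), Bus4→Sub3 (6).
Cut capacity = 11 + 4 + 6 = 21.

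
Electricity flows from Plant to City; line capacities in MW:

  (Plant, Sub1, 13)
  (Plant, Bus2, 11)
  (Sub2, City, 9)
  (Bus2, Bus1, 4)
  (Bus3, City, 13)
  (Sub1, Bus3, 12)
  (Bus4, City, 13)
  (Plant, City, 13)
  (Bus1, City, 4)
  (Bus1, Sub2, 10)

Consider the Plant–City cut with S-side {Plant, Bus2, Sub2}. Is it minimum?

No — its capacity is 39, but the minimum cut has capacity 29.

Given cut capacity: 13 + 13 + 4 + 9 = 39.
Augment Plant→City: bottleneck 13, flow now 13.
Augment Plant→Bus2→Bus1→City: bottleneck 4, flow now 17.
Augment Plant→Sub1→Bus3→City: bottleneck 12, flow now 29.
No augmenting path remains; maximum flow = 29.
In the residual graph, reachable from Plant: {Plant, Bus2, Sub1}.
Min-cut edges: Plant→City (13), Bus2→Bus1 (4), Sub1→Bus3 (12); capacity 13 + 4 + 12 = 29.
Cut capacity 39 exceeds the max flow 29, so it is not minimum.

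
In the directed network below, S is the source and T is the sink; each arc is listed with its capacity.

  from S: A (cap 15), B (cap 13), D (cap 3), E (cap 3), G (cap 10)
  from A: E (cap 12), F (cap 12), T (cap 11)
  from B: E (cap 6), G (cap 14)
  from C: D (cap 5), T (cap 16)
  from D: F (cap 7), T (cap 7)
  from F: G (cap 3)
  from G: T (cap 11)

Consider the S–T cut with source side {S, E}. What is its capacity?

41

Edges leaving {S, E}: S→A (15), S→B (13), S→D (3), S→G (10).
Cut capacity = 15 + 13 + 3 + 10 = 41.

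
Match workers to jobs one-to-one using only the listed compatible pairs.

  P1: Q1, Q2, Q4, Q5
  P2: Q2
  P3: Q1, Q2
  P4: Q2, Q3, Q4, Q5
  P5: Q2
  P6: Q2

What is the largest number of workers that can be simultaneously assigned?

Unit-capacity flow: source→left, listed edges, right→sink; max matching = max flow.
Augmenting path P1→Q1 (+1); matched 1.
Augmenting path P2→Q2 (+1); matched 2.
Augmenting path P4→Q3 (+1); matched 3.
Augmenting path P3→Q1→P1→Q4 (+1); matched 4.
No augmenting path remains; maximum matching = 4.
König certificate: {P1, P3, P4, Q2} is a vertex cover of size 4 (every listed pair touches it), so no matching can be larger.

4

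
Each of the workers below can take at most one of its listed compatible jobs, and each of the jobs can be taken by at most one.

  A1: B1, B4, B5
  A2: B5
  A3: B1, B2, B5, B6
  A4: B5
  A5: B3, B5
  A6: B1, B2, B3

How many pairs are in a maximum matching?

5

Unit-capacity flow: source→left, listed edges, right→sink; max matching = max flow.
Augmenting path A1→B1 (+1); matched 1.
Augmenting path A2→B5 (+1); matched 2.
Augmenting path A3→B2 (+1); matched 3.
Augmenting path A5→B3 (+1); matched 4.
Augmenting path A6→B1→A1→B4 (+1); matched 5.
No augmenting path remains; maximum matching = 5.
König certificate: {A1, A3, A5, A6, B5} is a vertex cover of size 5 (every listed pair touches it), so no matching can be larger.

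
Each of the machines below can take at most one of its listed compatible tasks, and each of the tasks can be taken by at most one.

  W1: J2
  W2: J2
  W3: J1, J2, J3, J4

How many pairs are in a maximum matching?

2

Unit-capacity flow: source→left, listed edges, right→sink; max matching = max flow.
Augmenting path W1→J2 (+1); matched 1.
Augmenting path W3→J1 (+1); matched 2.
No augmenting path remains; maximum matching = 2.
König certificate: {W3, J2} is a vertex cover of size 2 (every listed pair touches it), so no matching can be larger.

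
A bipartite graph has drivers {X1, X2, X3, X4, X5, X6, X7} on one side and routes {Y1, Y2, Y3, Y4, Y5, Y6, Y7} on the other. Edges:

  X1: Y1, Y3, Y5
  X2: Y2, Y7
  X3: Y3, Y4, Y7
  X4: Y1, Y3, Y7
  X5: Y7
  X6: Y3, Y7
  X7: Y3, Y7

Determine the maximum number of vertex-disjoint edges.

Unit-capacity flow: source→left, listed edges, right→sink; max matching = max flow.
Augmenting path X1→Y1 (+1); matched 1.
Augmenting path X2→Y2 (+1); matched 2.
Augmenting path X3→Y3 (+1); matched 3.
Augmenting path X4→Y7 (+1); matched 4.
Augmenting path X6→Y3→X3→Y4 (+1); matched 5.
Augmenting path X5→Y7→X4→Y1→X1→Y5 (+1); matched 6.
No augmenting path remains; maximum matching = 6.
König certificate: {X1, X2, X3, X4, Y3, Y7} is a vertex cover of size 6 (every listed pair touches it), so no matching can be larger.

6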